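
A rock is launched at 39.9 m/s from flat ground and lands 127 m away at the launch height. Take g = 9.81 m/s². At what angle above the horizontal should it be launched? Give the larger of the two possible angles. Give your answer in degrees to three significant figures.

From R = (v₀²/g) sin 2θ: sin 2θ = 9.81 × 127 / 1592.0 = 0.7826.
2θ = 51.50° or 180° − 51.50° = 128.5°, so θ = 25.75° or 64.25°.
The larger angle is 64.25°.

64.3°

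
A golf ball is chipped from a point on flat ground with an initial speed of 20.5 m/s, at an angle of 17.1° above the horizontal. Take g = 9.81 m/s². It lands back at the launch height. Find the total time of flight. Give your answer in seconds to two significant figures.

Horizontal component vₓ = 20.50 cos 17.1° = 19.59 m/s; vertical v_y0 = 20.50 sin 17.1° = 6.028 m/s.
Time of flight on level ground: T = 2 v_y0 / g = 2 × 6.028 / 9.81 = 1.229 s.

1.2 s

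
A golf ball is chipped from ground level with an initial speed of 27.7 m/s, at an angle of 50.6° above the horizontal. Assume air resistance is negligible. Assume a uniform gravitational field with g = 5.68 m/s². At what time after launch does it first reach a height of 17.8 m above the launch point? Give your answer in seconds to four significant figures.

0.9518 s

Components: vₓ = 27.70 cos 50.6° = 17.58 m/s, v_y0 = 27.70 sin 50.6° = 21.40 m/s.
Require v_y0 t − ½ g t² = 17.8, i.e. 2.840 t² − 21.40 t + 17.8 = 0.
Quadratic formula: t = (21.40 ± √255.95) / 5.68 = (21.40 ± 16.00) / 5.68 → t = 0.9518 s or 6.585 s.
The first (ascending) time is 0.9518 s.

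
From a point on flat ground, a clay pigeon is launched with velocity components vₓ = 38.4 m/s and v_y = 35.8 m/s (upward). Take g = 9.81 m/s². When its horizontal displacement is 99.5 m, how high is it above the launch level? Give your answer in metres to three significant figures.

Time to reach x = 99.5 m: t = x/vₓ = 99.5/38.40 = 2.591 s.
Height: y = v_y0 t − ½ g t² = 35.80 × 2.591 − 4.905 × 2.591² = 92.76 − 32.93 = 59.83 m.

59.8 m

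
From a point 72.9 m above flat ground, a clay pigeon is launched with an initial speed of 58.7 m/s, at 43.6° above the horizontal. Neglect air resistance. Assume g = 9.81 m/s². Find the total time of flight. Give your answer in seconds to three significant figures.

Resolve: vₓ = 58.70 cos 43.6° = 42.51 m/s and v_y0 = 58.70 sin 43.6° = 40.48 m/s.
The projectile lands when y = 72.9 + (40.48) t − ½·9.81·t² = 0. Positive root: t = (40.48 + √(40.48² + 2·9.81·72.9)) / 9.81 = (40.48 + 55.40) / 9.81 = 9.774 s.

9.77 s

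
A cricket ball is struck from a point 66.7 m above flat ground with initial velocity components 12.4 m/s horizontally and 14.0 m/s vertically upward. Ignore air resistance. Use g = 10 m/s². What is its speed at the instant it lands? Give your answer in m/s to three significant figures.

The projectile lands when y = 66.7 + (14.00) t − ½·10.0·t² = 0. Positive root: t = (14.00 + √(14.00² + 2·10.0·66.7)) / 10.0 = (14.00 + 39.12) / 10.0 = 5.312 s.
Vertical velocity at impact: v_y = v_y0 − g t = 14.00 − 10.0 × 5.312 = −39.12 m/s.
Speed: |v| = √(vₓ² + v_y²) = √(12.40² + 39.12²) = 41.03 m/s.

41.0 m/s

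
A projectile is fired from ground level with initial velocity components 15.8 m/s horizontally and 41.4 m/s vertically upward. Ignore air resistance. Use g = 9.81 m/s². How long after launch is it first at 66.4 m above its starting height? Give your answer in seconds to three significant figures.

2.15 s

Height y(t) = 41.40 t − 4.905 t² = 66.4 gives 4.905 t² − 41.40 t + 66.4 = 0.
t = [41.40 ± √(41.40² − 2·9.81·66.4)] / 9.81 = (41.40 ± 20.28) / 9.81, so t = 2.153 s or t = 6.287 s.
The first (ascending) time is 2.153 s.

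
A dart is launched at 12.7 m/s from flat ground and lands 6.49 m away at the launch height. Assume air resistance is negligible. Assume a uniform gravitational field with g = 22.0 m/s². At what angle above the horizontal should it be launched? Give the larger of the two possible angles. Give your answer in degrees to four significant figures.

58.86°

Level-ground range R = v₀² sin(2θ)/g ⇒ sin(2θ) = gR/v₀² = 22.0 × 6.49 / 12.7² = 0.8852.
2θ = 62.28° or 180° − 62.28° = 117.7°, so θ = 31.14° or 58.86°.
The larger angle is 58.86°.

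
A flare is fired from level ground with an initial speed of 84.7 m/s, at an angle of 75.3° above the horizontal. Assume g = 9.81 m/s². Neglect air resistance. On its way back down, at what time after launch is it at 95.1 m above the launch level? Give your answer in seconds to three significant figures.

Components: vₓ = 84.70 cos 75.3° = 21.49 m/s, v_y0 = 84.70 sin 75.3° = 81.93 m/s.
Require v_y0 t − ½ g t² = 95.1, i.e. 4.905 t² − 81.93 t + 95.1 = 0.
t = [81.93 ± √(81.93² − 2·9.81·95.1)] / 9.81 = (81.93 ± 69.62) / 9.81, so t = 1.255 s or t = 15.45 s.
The descending-branch root is 15.45 s.

15.4 s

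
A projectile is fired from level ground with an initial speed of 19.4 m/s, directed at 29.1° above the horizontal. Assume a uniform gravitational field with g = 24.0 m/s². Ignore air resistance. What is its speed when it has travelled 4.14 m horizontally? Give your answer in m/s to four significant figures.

17.32 m/s

vₓ = 19.40 cos 29.1° = 16.95 m/s; v_y0 = 19.40 sin 29.1° = 9.435 m/s.
Time to reach x = 4.14 m: t = x/vₓ = 4.14/16.95 = 0.2442 s.
Vertical velocity there: v_y = v_y0 − g t = 9.435 − 24.0 × 0.2442 = 3.573 m/s.
Speed: √(vₓ² + v_y²) = √(16.95² + 3.573²) = 17.32 m/s.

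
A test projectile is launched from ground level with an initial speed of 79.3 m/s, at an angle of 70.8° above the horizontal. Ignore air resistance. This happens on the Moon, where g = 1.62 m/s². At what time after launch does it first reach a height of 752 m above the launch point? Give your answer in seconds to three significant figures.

11.5 s

vₓ = 79.30 cos 70.8° = 26.08 m/s; v_y0 = 79.30 sin 70.8° = 74.89 m/s.
Require v_y0 t − ½ g t² = 752, i.e. 0.8100 t² − 74.89 t + 752 = 0.
t = [74.89 ± √(74.89² − 2·1.62·752)] / 1.62 = (74.89 ± 56.32) / 1.62, so t = 11.46 s or t = 80.99 s.
The first (ascending) time is 11.46 s.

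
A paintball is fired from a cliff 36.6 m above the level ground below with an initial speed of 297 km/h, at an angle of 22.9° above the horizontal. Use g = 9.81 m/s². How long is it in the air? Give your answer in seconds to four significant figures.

7.535 s

Convert: 297 km/h = 297/3.6 = 82.50 m/s.
Components: vₓ = 82.50 cos 22.9° = 76.00 m/s, v_y0 = 82.50 sin 22.9° = 32.10 m/s.
The projectile lands when y = 36.6 + (32.10) t − ½·9.81·t² = 0. Positive root: t = (32.10 + √(32.10² + 2·9.81·36.6)) / 9.81 = (32.10 + 41.82) / 9.81 = 7.535 s.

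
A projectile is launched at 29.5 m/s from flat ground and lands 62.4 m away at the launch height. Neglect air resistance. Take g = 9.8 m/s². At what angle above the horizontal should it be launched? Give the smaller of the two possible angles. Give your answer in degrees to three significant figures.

22.3°

From R = (v₀²/g) sin 2θ: sin 2θ = 9.80 × 62.4 / 870.25 = 0.7027.
2θ = 44.64° or 180° − 44.64° = 135.4°, so θ = 22.32° or 67.68°.
The smaller angle is 22.32°.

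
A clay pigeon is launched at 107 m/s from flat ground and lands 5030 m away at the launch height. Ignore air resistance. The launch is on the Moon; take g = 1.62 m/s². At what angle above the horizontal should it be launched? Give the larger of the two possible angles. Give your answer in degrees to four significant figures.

67.31°

From R = (v₀²/g) sin 2θ: sin 2θ = 1.62 × 5030 / 11449 = 0.7117.
2θ = 45.38° or 180° − 45.38° = 134.6°, so θ = 22.69° or 67.31°.
The larger angle is 67.31°.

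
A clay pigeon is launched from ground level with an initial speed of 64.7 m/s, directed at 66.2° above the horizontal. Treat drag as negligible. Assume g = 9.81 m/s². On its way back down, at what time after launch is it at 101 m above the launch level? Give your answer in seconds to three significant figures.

Components: vₓ = 64.70 cos 66.2° = 26.11 m/s, v_y0 = 64.70 sin 66.2° = 59.20 m/s.
Height y(t) = 59.20 t − 4.905 t² = 101 gives 4.905 t² − 59.20 t + 101 = 0.
Quadratic formula: t = (59.20 ± √1522.8) / 9.81 = (59.20 ± 39.02) / 9.81 → t = 2.057 s or 10.01 s.
The descending-branch root is 10.01 s.

10.0 s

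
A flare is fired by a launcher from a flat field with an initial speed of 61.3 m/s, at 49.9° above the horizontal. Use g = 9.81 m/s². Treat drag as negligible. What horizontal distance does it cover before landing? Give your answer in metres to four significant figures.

vₓ = 61.30 cos 49.9° = 39.48 m/s; v_y0 = 61.30 sin 49.9° = 46.89 m/s.
Flight time T = 2 v_y0 / g = 9.560 s.
Range: R = vₓ T = 39.48 × 9.560 = 377.5 m.

377.5 m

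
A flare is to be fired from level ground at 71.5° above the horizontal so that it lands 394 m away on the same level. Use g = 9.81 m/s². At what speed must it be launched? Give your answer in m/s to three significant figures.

80.1 m/s

On level ground R = v₀² sin 2θ / g ⇒ v₀ = √(gR / sin 2θ).
v₀ = √(9.81 × 394 / sin 143.0°) = √(3865 / 0.6018) = √6422.5 = 80.14 m/s.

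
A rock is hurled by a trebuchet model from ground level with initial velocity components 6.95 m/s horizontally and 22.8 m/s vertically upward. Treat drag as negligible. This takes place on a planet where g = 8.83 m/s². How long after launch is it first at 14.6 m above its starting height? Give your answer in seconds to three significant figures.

0.749 s

Height y(t) = 22.80 t − 4.415 t² = 14.6 gives 4.415 t² − 22.80 t + 14.6 = 0.
t = [22.80 ± √(22.80² − 2·8.83·14.6)] / 8.83 = (22.80 ± 16.19) / 8.83, so t = 0.7490 s or t = 4.415 s.
The first (ascending) time is 0.7490 s.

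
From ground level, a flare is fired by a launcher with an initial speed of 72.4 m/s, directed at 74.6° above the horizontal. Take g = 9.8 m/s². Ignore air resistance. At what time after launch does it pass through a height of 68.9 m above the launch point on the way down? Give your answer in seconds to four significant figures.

13.18 s

Horizontal component vₓ = 72.40 cos 74.6° = 19.23 m/s; vertical v_y0 = 72.40 sin 74.6° = 69.80 m/s.
Set y = v_y0 t − ½ g t² = 68.9: 4.900 t² − 69.80 t + 68.9 = 0.
t = [69.80 ± √(69.80² − 2·9.80·68.9)] / 9.80 = (69.80 ± 59.34) / 9.80, so t = 1.067 s or t = 13.18 s.
The descending-branch root is 13.18 s.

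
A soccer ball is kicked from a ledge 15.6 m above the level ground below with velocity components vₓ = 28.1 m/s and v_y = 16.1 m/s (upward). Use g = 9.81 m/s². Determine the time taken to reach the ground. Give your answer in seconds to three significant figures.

With up positive and y = 0 at the ground: y(t) = 15.6 + (16.10) t − 4.905 t². Setting y = 0 and taking the positive root: t = [16.10 + √(16.10² + 2·9.81·15.6)] / 9.81 = (16.10 + 23.78) / 9.81 = 4.065 s.

4.06 s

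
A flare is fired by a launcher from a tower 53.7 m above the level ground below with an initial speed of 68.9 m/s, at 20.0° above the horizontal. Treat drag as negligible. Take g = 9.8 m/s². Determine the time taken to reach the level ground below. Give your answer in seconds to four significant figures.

vₓ = 68.90 cos 20.0° = 64.74 m/s; v_y0 = 68.90 sin 20.0° = 23.57 m/s.
The projectile lands when y = 53.7 + (23.57) t − ½·9.80·t² = 0. Positive root: t = (23.57 + √(23.57² + 2·9.80·53.7)) / 9.80 = (23.57 + 40.10) / 9.80 = 6.496 s.

6.496 s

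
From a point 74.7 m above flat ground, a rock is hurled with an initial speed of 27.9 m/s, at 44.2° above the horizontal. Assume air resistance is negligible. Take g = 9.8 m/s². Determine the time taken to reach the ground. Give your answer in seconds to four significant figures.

Horizontal component vₓ = 27.90 cos 44.2° = 20.00 m/s; vertical v_y0 = 27.90 sin 44.2° = 19.45 m/s.
The projectile lands when y = 74.7 + (19.45) t − ½·9.80·t² = 0. Positive root: t = (19.45 + √(19.45² + 2·9.80·74.7)) / 9.80 = (19.45 + 42.92) / 9.80 = 6.365 s.

6.365 s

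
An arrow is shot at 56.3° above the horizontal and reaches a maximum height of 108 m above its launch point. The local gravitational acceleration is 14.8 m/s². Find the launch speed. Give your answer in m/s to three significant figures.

At the peak v_y = 0, so v_y0 = √(2gH) = √(2 × 14.8 × 108) = 56.54 m/s.
v_y0 = v₀ sin θ ⇒ v₀ = 56.54 / sin 56.3° = 67.96 m/s.

68.0 m/s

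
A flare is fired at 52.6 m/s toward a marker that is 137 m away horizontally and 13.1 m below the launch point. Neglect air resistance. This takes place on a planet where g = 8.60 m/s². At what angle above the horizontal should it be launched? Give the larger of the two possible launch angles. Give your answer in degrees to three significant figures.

77.7°

Trajectory: y = x tanθ − g x² (1 + tan²θ)/(2v₀²). With x = 137, y = −13.1, v₀ = 52.6, g = 8.60:
29.17 tan²θ − 137 tanθ + (16.07) = 0.
tanθ = [137 ± √(137² − 4 × 29.17 × (16.07))] / (2 × 29.17) = (137 ± 130.0) / 58.34, giving tanθ = 0.1204 or 4.576.
θ = 6.865° or 77.67°; the larger is 77.67°.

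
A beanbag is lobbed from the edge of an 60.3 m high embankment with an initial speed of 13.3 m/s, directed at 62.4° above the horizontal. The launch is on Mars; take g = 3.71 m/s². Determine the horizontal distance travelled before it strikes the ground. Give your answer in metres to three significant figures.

59.8 m

Components: vₓ = 13.30 cos 62.4° = 6.162 m/s, v_y0 = 13.30 sin 62.4° = 11.79 m/s.
Vertical motion (up positive, ground at y = 0): 1.855 t² − (11.79) t − 60.3 = 0, so t = (11.79 + √(11.79² + 2·3.71·60.3)) / 3.71 = (11.79 + 24.21) / 3.71 = 9.704 s.
Horizontal distance: R = vₓ t = 6.162 × 9.704 = 59.79 m.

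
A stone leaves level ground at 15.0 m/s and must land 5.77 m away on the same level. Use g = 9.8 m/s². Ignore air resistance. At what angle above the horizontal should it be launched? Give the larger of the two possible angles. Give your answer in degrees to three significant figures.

From R = (v₀²/g) sin 2θ: sin 2θ = 9.80 × 5.77 / 225.00 = 0.2513.
2θ = 14.56° or 180° − 14.56° = 165.4°, so θ = 7.278° or 82.72°.
The larger angle is 82.72°.

82.7°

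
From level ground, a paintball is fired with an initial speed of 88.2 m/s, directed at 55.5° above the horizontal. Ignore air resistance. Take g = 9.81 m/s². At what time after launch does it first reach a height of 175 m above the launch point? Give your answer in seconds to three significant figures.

vₓ = 88.20 cos 55.5° = 49.96 m/s; v_y0 = 88.20 sin 55.5° = 72.69 m/s.
Set y = v_y0 t − ½ g t² = 175: 4.905 t² − 72.69 t + 175 = 0.
Quadratic formula: t = (72.69 ± √1850.0) / 9.81 = (72.69 ± 43.01) / 9.81 → t = 3.025 s or 11.79 s.
The first (ascending) time is 3.025 s.

3.03 s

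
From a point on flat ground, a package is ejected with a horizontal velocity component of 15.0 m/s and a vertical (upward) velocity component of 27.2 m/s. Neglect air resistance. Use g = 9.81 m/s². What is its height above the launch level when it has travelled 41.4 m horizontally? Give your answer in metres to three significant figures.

37.7 m

At x = 41.4 m, t = x/vₓ = 41.4/15.00 = 2.760 s.
Height: y = v_y0 t − ½ g t² = 27.20 × 2.760 − 4.905 × 2.760² = 75.07 − 37.36 = 37.71 m.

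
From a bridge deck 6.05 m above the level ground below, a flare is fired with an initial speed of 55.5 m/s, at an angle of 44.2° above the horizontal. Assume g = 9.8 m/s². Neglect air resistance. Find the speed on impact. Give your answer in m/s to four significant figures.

56.56 m/s

Horizontal component vₓ = 55.50 cos 44.2° = 39.79 m/s; vertical v_y0 = 55.50 sin 44.2° = 38.69 m/s.
Vertical motion (up positive, ground at y = 0): 4.900 t² − (38.69) t − 6.05 = 0, so t = (38.69 + √(38.69² + 2·9.80·6.05)) / 9.80 = (38.69 + 40.20) / 9.80 = 8.050 s.
Vertical velocity at impact: v_y = v_y0 − g t = 38.69 − 9.80 × 8.050 = −40.20 m/s.
Speed: |v| = √(vₓ² + v_y²) = √(39.79² + 40.20²) = 56.56 m/s.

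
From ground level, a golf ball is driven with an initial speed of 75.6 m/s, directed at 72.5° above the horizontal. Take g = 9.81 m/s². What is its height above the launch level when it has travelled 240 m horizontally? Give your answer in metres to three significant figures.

Components: vₓ = 75.60 cos 72.5° = 22.73 m/s, v_y0 = 75.60 sin 72.5° = 72.10 m/s.
At x = 240 m, t = x/vₓ = 240/22.73 = 10.56 s.
Height: y = v_y0 t − ½ g t² = 72.10 × 10.56 − 4.905 × 10.56² = 761.2 − 546.7 = 214.5 m.

215 m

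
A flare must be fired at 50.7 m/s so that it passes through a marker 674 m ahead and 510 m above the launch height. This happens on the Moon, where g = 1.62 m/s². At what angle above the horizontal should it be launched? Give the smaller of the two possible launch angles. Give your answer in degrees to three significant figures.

53.8°

Trajectory: y = x tanθ − g x² (1 + tan²θ)/(2v₀²). With x = 674, y = 510, v₀ = 50.7, g = 1.62:
143.1 tan²θ − 674 tanθ + (653.1) = 0.
tanθ = [674 ± √(674² − 4 × 143.1 × (653.1))] / (2 × 143.1) = (674 ± 283.3) / 286.3, giving tanθ = 1.364 or 3.344.
θ = 53.76° or 73.35°; the smaller is 53.76°.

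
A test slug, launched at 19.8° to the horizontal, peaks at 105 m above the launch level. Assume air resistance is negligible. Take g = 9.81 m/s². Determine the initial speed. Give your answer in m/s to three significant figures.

At the peak v_y = 0, so v_y0 = √(2gH) = √(2 × 9.81 × 105) = 45.39 m/s.
v_y0 = v₀ sin θ ⇒ v₀ = 45.39 / sin 19.8° = 134.0 m/s.

134 m/s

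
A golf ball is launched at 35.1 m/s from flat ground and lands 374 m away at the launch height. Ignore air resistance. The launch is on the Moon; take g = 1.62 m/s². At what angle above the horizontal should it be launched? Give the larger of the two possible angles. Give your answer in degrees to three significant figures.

75.3°

R = v₀² sin 2θ / g gives sin 2θ = gR/v₀² = 1.62·374/35.1² = 0.4918.
2θ = 29.46° or 180° − 29.46° = 150.5°, so θ = 14.73° or 75.27°.
The larger angle is 75.27°.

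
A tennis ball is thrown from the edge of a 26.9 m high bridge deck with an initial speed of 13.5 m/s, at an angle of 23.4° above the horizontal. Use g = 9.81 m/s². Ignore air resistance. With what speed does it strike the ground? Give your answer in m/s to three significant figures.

26.6 m/s

Resolve: vₓ = 13.50 cos 23.4° = 12.39 m/s and v_y0 = 13.50 sin 23.4° = 5.361 m/s.
With up positive and y = 0 at the ground: y(t) = 26.9 + (5.361) t − 4.905 t². Setting y = 0 and taking the positive root: t = [5.361 + √(5.361² + 2·9.81·26.9)] / 9.81 = (5.361 + 23.59) / 9.81 = 2.951 s.
Vertical velocity at impact: v_y = v_y0 − g t = 5.361 − 9.81 × 2.951 = −23.59 m/s.
Speed: |v| = √(vₓ² + v_y²) = √(12.39² + 23.59²) = 26.65 m/s.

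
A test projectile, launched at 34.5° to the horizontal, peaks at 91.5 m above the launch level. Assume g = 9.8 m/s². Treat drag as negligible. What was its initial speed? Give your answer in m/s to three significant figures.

At the peak v_y = 0, so v_y0 = √(2gH) = √(2 × 9.80 × 91.5) = 42.35 m/s.
v_y0 = v₀ sin θ ⇒ v₀ = 42.35 / sin 34.5° = 74.77 m/s.

74.8 m/s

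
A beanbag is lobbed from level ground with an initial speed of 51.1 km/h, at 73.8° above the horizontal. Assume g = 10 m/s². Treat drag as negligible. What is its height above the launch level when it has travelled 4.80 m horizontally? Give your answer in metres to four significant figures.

Convert: 51.1 km/h = 51.1/3.6 = 14.19 m/s.
Horizontal component vₓ = 14.19 cos 73.8° = 3.960 m/s; vertical v_y0 = 14.19 sin 73.8° = 13.63 m/s.
Time to reach x = 4.80 m: t = x/vₓ = 4.80/3.960 = 1.212 s.
Height: y = v_y0 t − ½ g t² = 13.63 × 1.212 − 5.000 × 1.212² = 16.52 − 7.346 = 9.176 m.

9.176 m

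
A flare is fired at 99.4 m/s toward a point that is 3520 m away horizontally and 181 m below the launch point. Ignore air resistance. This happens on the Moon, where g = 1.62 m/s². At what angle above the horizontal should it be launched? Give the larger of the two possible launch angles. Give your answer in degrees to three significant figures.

72.7°

Trajectory: y = x tanθ − g x² (1 + tan²θ)/(2v₀²). With x = 3520, y = −181, v₀ = 99.4, g = 1.62:
1016 tan²θ − 3520 tanθ + (834.8) = 0.
tanθ = [3520 ± √(3520² − 4 × 1016 × (834.8))] / (2 × 1016) = (3520 ± 3000) / 2032, giving tanθ = 0.2561 or 3.209.
θ = 14.36° or 72.69°; the larger is 72.69°.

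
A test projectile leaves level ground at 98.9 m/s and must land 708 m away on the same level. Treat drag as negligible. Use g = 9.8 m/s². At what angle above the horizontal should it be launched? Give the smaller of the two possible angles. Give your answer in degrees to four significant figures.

22.59°

Level-ground range R = v₀² sin(2θ)/g ⇒ sin(2θ) = gR/v₀² = 9.80 × 708 / 98.9² = 0.7094.
2θ = 45.18° or 180° − 45.18° = 134.8°, so θ = 22.59° or 67.41°.
The smaller angle is 22.59°.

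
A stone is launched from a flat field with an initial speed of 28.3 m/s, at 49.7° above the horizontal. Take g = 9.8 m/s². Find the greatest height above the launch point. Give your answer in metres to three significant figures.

Resolve: vₓ = 28.30 cos 49.7° = 18.30 m/s and v_y0 = 28.30 sin 49.7° = 21.58 m/s.
At the apex v_y = 0, so H = v_y0²/(2g) = 21.58²/19.60 = 23.77 m.

23.8 m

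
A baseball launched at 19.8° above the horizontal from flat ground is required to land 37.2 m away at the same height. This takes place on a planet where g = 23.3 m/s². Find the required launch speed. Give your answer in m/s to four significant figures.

From R = (v₀² / g) sin 2θ: v₀ = √(gR / sin 2θ).
v₀ = √(23.3 × 37.2 / sin 39.60°) = √(866.8 / 0.6374) = √1359.8 = 36.88 m/s.

36.88 m/s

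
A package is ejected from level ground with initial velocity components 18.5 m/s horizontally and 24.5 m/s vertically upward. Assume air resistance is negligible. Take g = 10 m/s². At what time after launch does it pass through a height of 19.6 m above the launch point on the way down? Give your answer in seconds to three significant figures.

Set y = v_y0 t − ½ g t² = 19.6: 5.000 t² − 24.50 t + 19.6 = 0.
Quadratic formula: t = (24.50 ± √208.25) / 10.0 = (24.50 ± 14.43) / 10.0 → t = 1.007 s or 3.893 s.
The descending-branch root is 3.893 s.

3.89 s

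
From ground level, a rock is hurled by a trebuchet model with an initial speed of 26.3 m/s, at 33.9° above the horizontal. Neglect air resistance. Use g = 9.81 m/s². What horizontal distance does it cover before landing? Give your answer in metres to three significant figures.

Components: vₓ = 26.30 cos 33.9° = 21.83 m/s, v_y0 = 26.30 sin 33.9° = 14.67 m/s.
Time aloft: T = 2 v_y0 / g = 2 × 14.67 / 9.81 = 2.991 s.
Range: R = vₓ T = 21.83 × 2.991 = 65.28 m.

65.3 m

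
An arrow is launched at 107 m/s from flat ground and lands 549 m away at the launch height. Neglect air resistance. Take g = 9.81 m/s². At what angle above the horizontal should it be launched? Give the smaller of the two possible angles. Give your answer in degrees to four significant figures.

14.03°

From R = (v₀²/g) sin 2θ: sin 2θ = 9.81 × 549 / 11449 = 0.4704.
2θ = 28.06° or 180° − 28.06° = 151.9°, so θ = 14.03° or 75.97°.
The smaller angle is 14.03°.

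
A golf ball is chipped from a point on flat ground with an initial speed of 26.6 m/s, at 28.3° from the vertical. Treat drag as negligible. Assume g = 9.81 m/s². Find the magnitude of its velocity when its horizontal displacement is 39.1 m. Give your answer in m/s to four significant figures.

14.42 m/s

Horizontal component vₓ = 26.60 sin 28.3° = 12.61 m/s; vertical v_y0 = 26.60 cos 28.3° = 23.42 m/s.
x = vₓ t ⇒ t = 39.1/12.61 = 3.101 s.
Vertical velocity there: v_y = v_y0 − g t = 23.42 − 9.81 × 3.101 = −6.996 m/s.
Speed: √(vₓ² + v_y²) = √(12.61² + 6.996²) = 14.42 m/s.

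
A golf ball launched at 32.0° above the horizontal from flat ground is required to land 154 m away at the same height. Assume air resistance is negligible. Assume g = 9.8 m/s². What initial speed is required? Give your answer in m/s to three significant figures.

From R = (v₀² / g) sin 2θ: v₀ = √(gR / sin 2θ).
v₀ = √(9.80 × 154 / sin 64.00°) = √(1509 / 0.8988) = √1679.1 = 40.98 m/s.

41.0 m/s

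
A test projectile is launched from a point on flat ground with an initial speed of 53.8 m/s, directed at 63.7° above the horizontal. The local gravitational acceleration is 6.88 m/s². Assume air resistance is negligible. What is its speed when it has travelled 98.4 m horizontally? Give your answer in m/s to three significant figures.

Components: vₓ = 53.80 cos 63.7° = 23.84 m/s, v_y0 = 53.80 sin 63.7° = 48.23 m/s.
At x = 98.4 m, t = x/vₓ = 98.4/23.84 = 4.128 s.
Vertical velocity there: v_y = v_y0 − g t = 48.23 − 6.88 × 4.128 = 19.83 m/s.
Speed: √(vₓ² + v_y²) = √(23.84² + 19.83²) = 31.01 m/s.

31.0 m/s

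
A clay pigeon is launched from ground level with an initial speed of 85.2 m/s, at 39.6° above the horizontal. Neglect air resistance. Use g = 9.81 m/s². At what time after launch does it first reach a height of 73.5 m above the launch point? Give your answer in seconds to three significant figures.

1.58 s

vₓ = 85.20 cos 39.6° = 65.65 m/s; v_y0 = 85.20 sin 39.6° = 54.31 m/s.
Require v_y0 t − ½ g t² = 73.5, i.e. 4.905 t² − 54.31 t + 73.5 = 0.
Quadratic formula: t = (54.31 ± √1507.3) / 9.81 = (54.31 ± 38.82) / 9.81 → t = 1.578 s or 9.494 s.
The first (ascending) time is 1.578 s.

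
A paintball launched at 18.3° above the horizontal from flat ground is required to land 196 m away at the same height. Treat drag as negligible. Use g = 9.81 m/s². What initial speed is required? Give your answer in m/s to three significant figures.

Level-ground range: R = v₀² sin(2θ)/g, so v₀ = √(gR / sin 2θ).
v₀ = √(9.81 × 196 / sin 36.60°) = √(1923 / 0.5962) = √3224.9 = 56.79 m/s.

56.8 m/s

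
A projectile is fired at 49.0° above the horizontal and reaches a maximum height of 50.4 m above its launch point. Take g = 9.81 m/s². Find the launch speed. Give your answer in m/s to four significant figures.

41.67 m/s

At the peak v_y = 0, so v_y0 = √(2gH) = √(2 × 9.81 × 50.4) = 31.45 m/s.
v_y0 = v₀ sin θ ⇒ v₀ = 31.45 / sin 49.0° = 41.67 m/s.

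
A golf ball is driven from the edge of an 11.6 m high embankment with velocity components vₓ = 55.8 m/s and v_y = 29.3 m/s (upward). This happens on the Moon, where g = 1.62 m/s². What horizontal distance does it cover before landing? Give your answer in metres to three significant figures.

2040 m

The projectile lands when y = 11.6 + (29.30) t − ½·1.62·t² = 0. Positive root: t = (29.30 + √(29.30² + 2·1.62·11.6)) / 1.62 = (29.30 + 29.93) / 1.62 = 36.56 s.
Horizontal distance: R = vₓ t = 55.80 × 36.56 = 2040 m.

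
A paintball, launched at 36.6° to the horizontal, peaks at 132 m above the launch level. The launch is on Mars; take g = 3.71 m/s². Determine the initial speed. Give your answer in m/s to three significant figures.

At the peak v_y = 0, so v_y0 = √(2gH) = √(2 × 3.71 × 132) = 31.30 m/s.
v_y0 = v₀ sin θ ⇒ v₀ = 31.30 / sin 36.6° = 52.49 m/s.

52.5 m/s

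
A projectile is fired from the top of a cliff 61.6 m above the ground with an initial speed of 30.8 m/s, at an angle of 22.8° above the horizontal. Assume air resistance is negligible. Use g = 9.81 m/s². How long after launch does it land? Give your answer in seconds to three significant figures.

4.96 s

vₓ = 30.80 cos 22.8° = 28.39 m/s; v_y0 = 30.80 sin 22.8° = 11.94 m/s.
With up positive and y = 0 at the ground: y(t) = 61.6 + (11.94) t − 4.905 t². Setting y = 0 and taking the positive root: t = [11.94 + √(11.94² + 2·9.81·61.6)] / 9.81 = (11.94 + 36.76) / 9.81 = 4.964 s.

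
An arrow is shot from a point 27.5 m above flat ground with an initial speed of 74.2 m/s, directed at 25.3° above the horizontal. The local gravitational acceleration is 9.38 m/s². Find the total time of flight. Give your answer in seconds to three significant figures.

vₓ = 74.20 cos 25.3° = 67.08 m/s; v_y0 = 74.20 sin 25.3° = 31.71 m/s.
The projectile lands when y = 27.5 + (31.71) t − ½·9.38·t² = 0. Positive root: t = (31.71 + √(31.71² + 2·9.38·27.5)) / 9.38 = (31.71 + 39.01) / 9.38 = 7.539 s.

7.54 s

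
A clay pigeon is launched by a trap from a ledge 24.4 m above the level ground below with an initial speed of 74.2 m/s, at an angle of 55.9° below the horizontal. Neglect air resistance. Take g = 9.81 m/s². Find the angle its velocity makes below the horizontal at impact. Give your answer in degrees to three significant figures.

57.5°

Resolve: vₓ = 74.20 cos 55.9° = 41.60 m/s and v_y0 = −61.44 m/s (downward).
Vertical motion (up positive, ground at y = 0): 4.905 t² − (−61.44) t − 24.4 = 0, so t = (−61.44 + √(61.44² + 2·9.81·24.4)) / 9.81 = (−61.44 + 65.22) / 9.81 = 0.3853 s.
At impact: v_y = v_y0 − g t = −65.22 m/s; vₓ = 41.60 m/s.
Angle below horizontal: arctan(|v_y|/vₓ) = arctan(65.22/41.60) = 57.47°.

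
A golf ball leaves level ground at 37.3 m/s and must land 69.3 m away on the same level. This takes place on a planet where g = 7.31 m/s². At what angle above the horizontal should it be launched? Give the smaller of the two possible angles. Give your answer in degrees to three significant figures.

R = v₀² sin 2θ / g gives sin 2θ = gR/v₀² = 7.31·69.3/37.3² = 0.3641.
2θ = 21.35° or 180° − 21.35° = 158.6°, so θ = 10.68° or 79.32°.
The smaller angle is 10.68°.

10.7°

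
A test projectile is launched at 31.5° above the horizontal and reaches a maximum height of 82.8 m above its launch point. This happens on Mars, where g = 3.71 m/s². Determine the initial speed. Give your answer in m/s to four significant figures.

47.44 m/s

At the peak v_y = 0, so v_y0 = √(2gH) = √(2 × 3.71 × 82.8) = 24.79 m/s.
v_y0 = v₀ sin θ ⇒ v₀ = 24.79 / sin 31.5° = 47.44 m/s.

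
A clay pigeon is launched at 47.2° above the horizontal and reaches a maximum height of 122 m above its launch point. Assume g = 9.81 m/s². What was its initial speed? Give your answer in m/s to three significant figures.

66.7 m/s

At the peak v_y = 0, so v_y0 = √(2gH) = √(2 × 9.81 × 122) = 48.92 m/s.
v_y0 = v₀ sin θ ⇒ v₀ = 48.92 / sin 47.2° = 66.68 m/s.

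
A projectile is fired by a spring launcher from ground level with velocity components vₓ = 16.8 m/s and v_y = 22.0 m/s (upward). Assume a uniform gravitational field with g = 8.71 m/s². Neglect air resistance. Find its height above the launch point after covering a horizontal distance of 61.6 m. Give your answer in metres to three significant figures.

22.1 m

x = vₓ t ⇒ t = 61.6/16.80 = 3.667 s.
Height: y = v_y0 t − ½ g t² = 22.00 × 3.667 − 4.355 × 3.667² = 80.67 − 58.55 = 22.12 m.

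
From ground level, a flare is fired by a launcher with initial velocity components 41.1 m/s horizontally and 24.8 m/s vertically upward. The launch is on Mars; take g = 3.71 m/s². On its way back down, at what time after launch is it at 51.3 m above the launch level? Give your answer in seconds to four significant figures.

10.81 s

Height y(t) = 24.80 t − 1.855 t² = 51.3 gives 1.855 t² − 24.80 t + 51.3 = 0.
Quadratic formula: t = (24.80 ± √234.39) / 3.71 = (24.80 ± 15.31) / 3.71 → t = 2.558 s or 10.81 s.
The descending-branch root is 10.81 s.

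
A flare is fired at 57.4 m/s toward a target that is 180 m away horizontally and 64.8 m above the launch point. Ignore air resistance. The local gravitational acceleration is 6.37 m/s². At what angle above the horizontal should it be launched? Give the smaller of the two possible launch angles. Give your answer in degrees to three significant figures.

30.8°

Trajectory: y = x tanθ − g x² (1 + tan²θ)/(2v₀²). With x = 180, y = 64.8, v₀ = 57.4, g = 6.37:
31.32 tan²θ − 180 tanθ + (96.12) = 0.
tanθ = [180 ± √(180² − 4 × 31.32 × (96.12))] / (2 × 31.32) = (180 ± 142.7) / 62.64, giving tanθ = 0.5958 or 5.151.
θ = 30.78° or 79.01°; the smaller is 30.78°.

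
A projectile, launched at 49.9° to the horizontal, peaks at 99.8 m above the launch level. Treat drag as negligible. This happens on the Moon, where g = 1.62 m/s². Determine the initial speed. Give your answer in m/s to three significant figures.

23.5 m/s

At the peak v_y = 0, so v_y0 = √(2gH) = √(2 × 1.62 × 99.8) = 17.98 m/s.
v_y0 = v₀ sin θ ⇒ v₀ = 17.98 / sin 49.9° = 23.51 m/s.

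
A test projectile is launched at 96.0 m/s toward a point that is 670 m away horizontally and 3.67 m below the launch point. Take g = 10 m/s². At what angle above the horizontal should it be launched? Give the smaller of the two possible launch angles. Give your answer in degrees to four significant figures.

22.93°

Trajectory: y = x tanθ − g x² (1 + tan²θ)/(2v₀²). With x = 670, y = −3.67, v₀ = 96.0, g = 10.0:
243.5 tan²θ − 670 tanθ + (239.9) = 0.
tanθ = [670 ± √(670² − 4 × 243.5 × (239.9))] / (2 × 243.5) = (670 ± 463.9) / 487.1, giving tanθ = 0.4231 or 2.328.
θ = 22.93° or 66.75°; the smaller is 22.93°.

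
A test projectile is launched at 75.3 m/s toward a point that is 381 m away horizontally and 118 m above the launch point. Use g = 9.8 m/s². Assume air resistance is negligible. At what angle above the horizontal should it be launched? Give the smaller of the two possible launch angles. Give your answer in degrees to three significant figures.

Trajectory: y = x tanθ − g x² (1 + tan²θ)/(2v₀²). With x = 381, y = 118, v₀ = 75.3, g = 9.80:
125.4 tan²θ − 381 tanθ + (243.4) = 0.
tanθ = [381 ± √(381² − 4 × 125.4 × (243.4))] / (2 × 125.4) = (381 ± 151.7) / 250.9, giving tanθ = 0.9141 or 2.123.
θ = 42.43° or 64.78°; the smaller is 42.43°.

42.4°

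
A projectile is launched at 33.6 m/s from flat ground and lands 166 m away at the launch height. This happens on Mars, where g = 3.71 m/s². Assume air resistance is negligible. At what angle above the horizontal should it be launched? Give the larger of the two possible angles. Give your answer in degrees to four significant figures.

From R = (v₀²/g) sin 2θ: sin 2θ = 3.71 × 166 / 1129.0 = 0.5455.
2θ = 33.06° or 180° − 33.06° = 146.9°, so θ = 16.53° or 73.47°.
The larger angle is 73.47°.

73.47°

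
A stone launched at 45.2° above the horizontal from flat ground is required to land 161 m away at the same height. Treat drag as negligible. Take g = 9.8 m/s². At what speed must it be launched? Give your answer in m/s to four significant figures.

39.72 m/s

On level ground R = v₀² sin 2θ / g ⇒ v₀ = √(gR / sin 2θ).
v₀ = √(9.80 × 161 / sin 90.40°) = √(1578 / 1.0000) = √1577.8 = 39.72 m/s.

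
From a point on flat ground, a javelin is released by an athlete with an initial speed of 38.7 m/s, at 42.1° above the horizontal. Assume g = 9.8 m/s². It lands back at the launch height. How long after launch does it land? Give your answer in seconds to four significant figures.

5.295 s

vₓ = 38.70 cos 42.1° = 28.71 m/s; v_y0 = 38.70 sin 42.1° = 25.95 m/s.
Time of flight on level ground: T = 2 v_y0 / g = 2 × 25.95 / 9.80 = 5.295 s.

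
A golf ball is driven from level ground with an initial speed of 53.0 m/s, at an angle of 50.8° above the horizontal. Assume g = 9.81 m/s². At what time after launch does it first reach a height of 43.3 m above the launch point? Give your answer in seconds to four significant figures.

1.237 s

vₓ = 53.00 cos 50.8° = 33.50 m/s; v_y0 = 53.00 sin 50.8° = 41.07 m/s.
Require v_y0 t − ½ g t² = 43.3, i.e. 4.905 t² − 41.07 t + 43.3 = 0.
Quadratic formula: t = (41.07 ± √837.37) / 9.81 = (41.07 ± 28.94) / 9.81 → t = 1.237 s or 7.137 s.
The first (ascending) time is 1.237 s.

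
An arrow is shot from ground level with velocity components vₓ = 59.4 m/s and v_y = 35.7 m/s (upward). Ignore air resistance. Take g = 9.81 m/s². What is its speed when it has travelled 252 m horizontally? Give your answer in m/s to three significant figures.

At x = 252 m, t = x/vₓ = 252/59.40 = 4.242 s.
Vertical velocity there: v_y = v_y0 − g t = 35.70 − 9.81 × 4.242 = −5.918 m/s.
Speed: √(vₓ² + v_y²) = √(59.40² + 5.918²) = 59.69 m/s.

59.7 m/s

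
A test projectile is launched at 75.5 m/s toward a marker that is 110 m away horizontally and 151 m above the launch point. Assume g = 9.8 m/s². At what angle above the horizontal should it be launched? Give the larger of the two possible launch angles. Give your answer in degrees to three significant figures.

Trajectory: y = x tanθ − g x² (1 + tan²θ)/(2v₀²). With x = 110, y = 151, v₀ = 75.5, g = 9.80:
10.40 tan²θ − 110 tanθ + (161.4) = 0.
tanθ = [110 ± √(110² − 4 × 10.40 × (161.4))] / (2 × 10.40) = (110 ± 73.38) / 20.80, giving tanθ = 1.760 or 8.815.
θ = 60.40° or 83.53°; the larger is 83.53°.

83.5°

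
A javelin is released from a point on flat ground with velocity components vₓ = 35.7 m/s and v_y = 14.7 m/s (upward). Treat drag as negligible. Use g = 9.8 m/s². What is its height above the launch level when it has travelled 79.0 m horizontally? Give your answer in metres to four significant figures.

x = vₓ t ⇒ t = 79.0/35.70 = 2.213 s.
Height: y = v_y0 t − ½ g t² = 14.70 × 2.213 − 4.900 × 2.213² = 32.53 − 23.99 = 8.535 m.

8.535 m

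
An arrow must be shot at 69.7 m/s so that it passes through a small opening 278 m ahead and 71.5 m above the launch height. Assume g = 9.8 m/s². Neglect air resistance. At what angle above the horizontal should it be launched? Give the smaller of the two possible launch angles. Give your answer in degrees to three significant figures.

Trajectory: y = x tanθ − g x² (1 + tan²θ)/(2v₀²). With x = 278, y = 71.5, v₀ = 69.7, g = 9.80:
77.95 tan²θ − 278 tanθ + (149.5) = 0.
tanθ = [278 ± √(278² − 4 × 77.95 × (149.5))] / (2 × 77.95) = (278 ± 175.2) / 155.9, giving tanθ = 0.6596 or 2.907.
θ = 33.41° or 71.02°; the smaller is 33.41°.

33.4°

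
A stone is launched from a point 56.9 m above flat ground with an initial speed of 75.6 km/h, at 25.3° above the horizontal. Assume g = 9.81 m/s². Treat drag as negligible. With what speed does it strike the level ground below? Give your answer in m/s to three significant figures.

39.5 m/s

Convert: 75.6 km/h = 75.6/3.6 = 21.00 m/s.
Components: vₓ = 21.00 cos 25.3° = 18.99 m/s, v_y0 = 21.00 sin 25.3° = 8.975 m/s.
The projectile lands when y = 56.9 + (8.975) t − ½·9.81·t² = 0. Positive root: t = (8.975 + √(8.975² + 2·9.81·56.9)) / 9.81 = (8.975 + 34.60) / 9.81 = 4.441 s.
Vertical velocity at impact: v_y = v_y0 − g t = 8.975 − 9.81 × 4.441 = −34.60 m/s.
Speed: |v| = √(vₓ² + v_y²) = √(18.99² + 34.60²) = 39.46 m/s.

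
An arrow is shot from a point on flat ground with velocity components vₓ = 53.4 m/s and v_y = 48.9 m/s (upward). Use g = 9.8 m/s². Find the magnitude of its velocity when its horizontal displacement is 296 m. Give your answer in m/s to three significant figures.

53.7 m/s

Time to reach x = 296 m: t = x/vₓ = 296/53.40 = 5.543 s.
Vertical velocity there: v_y = v_y0 − g t = 48.90 − 9.80 × 5.543 = −5.422 m/s.
Speed: √(vₓ² + v_y²) = √(53.40² + 5.422²) = 53.67 m/s.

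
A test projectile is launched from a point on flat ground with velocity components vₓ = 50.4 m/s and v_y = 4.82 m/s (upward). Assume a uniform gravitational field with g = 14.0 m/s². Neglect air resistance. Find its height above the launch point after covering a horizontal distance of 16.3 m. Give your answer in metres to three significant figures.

0.827 m

Time to reach x = 16.3 m: t = x/vₓ = 16.3/50.40 = 0.3234 s.
Height: y = v_y0 t − ½ g t² = 4.820 × 0.3234 − 7.000 × 0.3234² = 1.559 − 0.7322 = 0.8267 m.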